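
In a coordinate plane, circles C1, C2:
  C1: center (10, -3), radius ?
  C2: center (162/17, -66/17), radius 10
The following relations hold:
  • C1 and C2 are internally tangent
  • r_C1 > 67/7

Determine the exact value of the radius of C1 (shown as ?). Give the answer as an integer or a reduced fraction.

1. [int C1,C2]  r_C1² − 20r_C1 + 99 = 0  ⇒  r_C1 = 9 or 11
2. given r_C1 > 67/7: keep 11

11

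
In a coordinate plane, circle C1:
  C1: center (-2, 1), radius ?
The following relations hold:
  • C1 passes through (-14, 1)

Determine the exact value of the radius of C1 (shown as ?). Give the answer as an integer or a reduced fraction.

1. [C1∋P]  r_C1² − 144 = 0  ⇒  r_C1 = 12 (r>0 drops 1)

12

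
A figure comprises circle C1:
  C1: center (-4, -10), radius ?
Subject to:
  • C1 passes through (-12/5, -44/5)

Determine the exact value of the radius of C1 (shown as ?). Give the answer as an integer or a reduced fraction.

2

1. [C1∋P]  r_C1² − 4 = 0  ⇒  r_C1 = 2 (r>0 drops 1)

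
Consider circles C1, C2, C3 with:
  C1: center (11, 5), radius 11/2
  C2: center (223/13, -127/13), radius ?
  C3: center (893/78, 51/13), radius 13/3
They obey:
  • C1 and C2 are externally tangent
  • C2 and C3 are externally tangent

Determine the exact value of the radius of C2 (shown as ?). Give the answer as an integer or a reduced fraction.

21/2

1. [ext C1·C2]  r_C2² + 11r_C2 − 903/4 = 0  ⇒  r_C2 = 21/2 (r>0 drops 1)
2. [ext C2·C3]  r_C2² + (26/3)r_C2 − 805/4 = 0  ⇒  r_C2 = 21/2 (r>0 drops 1)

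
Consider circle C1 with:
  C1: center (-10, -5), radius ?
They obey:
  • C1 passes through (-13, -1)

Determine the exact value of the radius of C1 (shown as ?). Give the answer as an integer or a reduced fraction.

5

1. [C1∋P]  r_C1² − 25 = 0  ⇒  r_C1 = 5 (r>0 drops 1)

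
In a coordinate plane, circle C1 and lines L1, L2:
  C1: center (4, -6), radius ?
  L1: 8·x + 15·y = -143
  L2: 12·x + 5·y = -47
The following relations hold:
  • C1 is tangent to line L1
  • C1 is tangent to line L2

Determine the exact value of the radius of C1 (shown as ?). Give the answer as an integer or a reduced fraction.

1. [C1‖L1]  r_C1² − 25 = 0  ⇒  r_C1 = 5 (r>0 drops 1)
2. [C1‖L2]  r_C1² − 25 = 0  ⇒  r_C1 = 5 (r>0 drops 1)

5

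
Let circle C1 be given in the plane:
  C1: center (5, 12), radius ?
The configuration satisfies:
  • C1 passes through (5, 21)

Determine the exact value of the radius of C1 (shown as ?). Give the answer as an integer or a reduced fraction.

9

1. [C1∋P]  r_C1² − 81 = 0  ⇒  r_C1 = 9 (r>0 drops 1)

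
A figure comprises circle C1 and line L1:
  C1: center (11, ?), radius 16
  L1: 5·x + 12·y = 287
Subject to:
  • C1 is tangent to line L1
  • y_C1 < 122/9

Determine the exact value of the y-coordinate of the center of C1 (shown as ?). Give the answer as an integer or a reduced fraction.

2

1. [C1‖L1]  y_C1² − (116/3)y_C1 + 220/3 = 0  ⇒  y_C1 = 2 or 110/3
2. given y_C1 < 122/9: keep 2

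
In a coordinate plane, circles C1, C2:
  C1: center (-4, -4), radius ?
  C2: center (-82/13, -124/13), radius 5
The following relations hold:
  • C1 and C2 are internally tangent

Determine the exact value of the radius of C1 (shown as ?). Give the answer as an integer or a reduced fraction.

11

1. [int C1,C2]  r_C1² − 10r_C1 − 11 = 0  ⇒  r_C1 = 11 (r>0 drops 1)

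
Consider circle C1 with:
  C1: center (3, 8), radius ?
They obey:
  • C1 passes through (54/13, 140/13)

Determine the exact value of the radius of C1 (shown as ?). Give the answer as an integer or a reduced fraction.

3

1. [C1∋P]  r_C1² − 9 = 0  ⇒  r_C1 = 3 (r>0 drops 1)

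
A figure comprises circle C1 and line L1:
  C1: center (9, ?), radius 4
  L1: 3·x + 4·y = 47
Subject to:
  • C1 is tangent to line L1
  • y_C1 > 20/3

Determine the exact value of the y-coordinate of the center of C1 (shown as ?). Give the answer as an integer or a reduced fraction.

1. [C1‖L1]  y_C1² − 10y_C1 = 0  ⇒  y_C1 = 0 or 10
2. given y_C1 > 20/3: keep 10

10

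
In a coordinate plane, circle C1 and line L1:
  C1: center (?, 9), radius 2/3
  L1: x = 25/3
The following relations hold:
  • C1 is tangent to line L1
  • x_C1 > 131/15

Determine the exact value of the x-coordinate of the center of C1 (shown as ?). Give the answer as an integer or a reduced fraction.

1. [C1‖L1]  x_C1² − (50/3)x_C1 + 69 = 0  ⇒  x_C1 = 23/3 or 9
2. given x_C1 > 131/15: keep 9

9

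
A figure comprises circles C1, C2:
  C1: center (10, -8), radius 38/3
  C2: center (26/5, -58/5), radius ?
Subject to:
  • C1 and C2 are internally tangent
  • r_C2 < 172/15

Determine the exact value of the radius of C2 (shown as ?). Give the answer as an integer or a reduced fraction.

1. [int C1,C2]  r_C2² − (76/3)r_C2 + 1120/9 = 0  ⇒  r_C2 = 20/3 or 56/3
2. given r_C2 < 172/15: keep 20/3

20/3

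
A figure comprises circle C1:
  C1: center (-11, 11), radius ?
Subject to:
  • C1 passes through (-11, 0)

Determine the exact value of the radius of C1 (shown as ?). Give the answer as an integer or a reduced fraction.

1. [C1∋P]  r_C1² − 121 = 0  ⇒  r_C1 = 11 (r>0 drops 1)

11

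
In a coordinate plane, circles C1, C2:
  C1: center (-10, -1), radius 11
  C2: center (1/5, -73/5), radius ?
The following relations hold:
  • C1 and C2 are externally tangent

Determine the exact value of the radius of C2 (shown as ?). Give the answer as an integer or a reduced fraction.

1. [ext C1·C2]  r_C2² + 22r_C2 − 168 = 0  ⇒  r_C2 = 6 (r>0 drops 1)

6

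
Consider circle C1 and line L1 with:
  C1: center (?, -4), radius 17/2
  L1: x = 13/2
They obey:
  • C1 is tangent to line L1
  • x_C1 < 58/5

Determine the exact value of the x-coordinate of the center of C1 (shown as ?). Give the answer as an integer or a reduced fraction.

1. [C1‖L1]  x_C1² − 13x_C1 − 30 = 0  ⇒  x_C1 = -2 or 15
2. given x_C1 < 58/5: keep -2

-2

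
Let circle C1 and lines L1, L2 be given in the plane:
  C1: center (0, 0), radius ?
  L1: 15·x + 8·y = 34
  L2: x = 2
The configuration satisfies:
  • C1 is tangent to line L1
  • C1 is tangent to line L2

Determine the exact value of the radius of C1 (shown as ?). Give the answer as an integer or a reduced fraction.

2

1. [C1‖L1]  r_C1² − 4 = 0  ⇒  r_C1 = 2 (r>0 drops 1)
2. [C1‖L2]  r_C1² − 4 = 0  ⇒  r_C1 = 2 (r>0 drops 1)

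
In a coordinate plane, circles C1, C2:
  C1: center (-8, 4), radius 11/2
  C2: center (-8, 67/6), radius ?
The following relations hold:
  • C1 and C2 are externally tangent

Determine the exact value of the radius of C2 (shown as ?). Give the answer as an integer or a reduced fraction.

5/3

1. [ext C1·C2]  r_C2² + 11r_C2 − 190/9 = 0  ⇒  r_C2 = 5/3 (r>0 drops 1)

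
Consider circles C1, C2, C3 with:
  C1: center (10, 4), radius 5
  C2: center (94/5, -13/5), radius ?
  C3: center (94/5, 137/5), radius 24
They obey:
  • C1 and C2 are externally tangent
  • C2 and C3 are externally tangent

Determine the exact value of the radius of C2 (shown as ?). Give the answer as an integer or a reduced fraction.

6

1. [ext C1·C2]  r_C2² + 10r_C2 − 96 = 0  ⇒  r_C2 = 6 (r>0 drops 1)
2. [ext C2·C3]  r_C2² + 48r_C2 − 324 = 0  ⇒  r_C2 = 6 (r>0 drops 1)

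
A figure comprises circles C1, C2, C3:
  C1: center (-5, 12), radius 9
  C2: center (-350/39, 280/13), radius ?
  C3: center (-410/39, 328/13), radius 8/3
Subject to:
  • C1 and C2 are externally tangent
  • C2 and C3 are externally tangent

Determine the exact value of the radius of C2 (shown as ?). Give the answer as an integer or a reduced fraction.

1. [ext C1·C2]  r_C2² + 18r_C2 − 232/9 = 0  ⇒  r_C2 = 4/3 (r>0 drops 1)
2. [ext C2·C3]  r_C2² + (16/3)r_C2 − 80/9 = 0  ⇒  r_C2 = 4/3 (r>0 drops 1)

4/3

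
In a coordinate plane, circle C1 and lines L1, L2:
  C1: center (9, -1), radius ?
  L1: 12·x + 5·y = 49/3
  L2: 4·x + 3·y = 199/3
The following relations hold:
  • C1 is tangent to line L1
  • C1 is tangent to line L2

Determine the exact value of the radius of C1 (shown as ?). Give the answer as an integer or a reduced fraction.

20/3

1. [C1‖L1]  r_C1² − 400/9 = 0  ⇒  r_C1 = 20/3 (r>0 drops 1)
2. [C1‖L2]  r_C1² − 400/9 = 0  ⇒  r_C1 = 20/3 (r>0 drops 1)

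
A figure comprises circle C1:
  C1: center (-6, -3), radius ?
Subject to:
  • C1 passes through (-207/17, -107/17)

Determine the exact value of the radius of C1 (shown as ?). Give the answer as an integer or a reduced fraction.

1. [C1∋P]  r_C1² − 49 = 0  ⇒  r_C1 = 7 (r>0 drops 1)

7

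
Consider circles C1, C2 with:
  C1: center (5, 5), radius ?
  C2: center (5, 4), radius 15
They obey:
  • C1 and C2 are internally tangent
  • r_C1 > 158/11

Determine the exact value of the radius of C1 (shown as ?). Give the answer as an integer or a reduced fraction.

1. [int C1,C2]  r_C1² − 30r_C1 + 224 = 0  ⇒  r_C1 = 14 or 16
2. given r_C1 > 158/11: keep 16

16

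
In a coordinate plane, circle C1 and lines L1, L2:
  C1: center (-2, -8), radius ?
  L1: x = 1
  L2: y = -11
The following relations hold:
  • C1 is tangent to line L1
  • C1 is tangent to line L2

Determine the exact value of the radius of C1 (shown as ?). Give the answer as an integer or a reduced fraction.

3

1. [C1‖L1]  r_C1² − 9 = 0  ⇒  r_C1 = 3 (r>0 drops 1)
2. [C1‖L2]  r_C1² − 9 = 0  ⇒  r_C1 = 3 (r>0 drops 1)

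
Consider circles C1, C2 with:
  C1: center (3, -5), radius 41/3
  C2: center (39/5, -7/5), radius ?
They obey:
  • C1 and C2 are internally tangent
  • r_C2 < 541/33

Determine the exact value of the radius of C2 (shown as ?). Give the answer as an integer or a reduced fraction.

1. [int C1,C2]  r_C2² − (82/3)r_C2 + 1357/9 = 0  ⇒  r_C2 = 23/3 or 59/3
2. given r_C2 < 541/33: keep 23/3

23/3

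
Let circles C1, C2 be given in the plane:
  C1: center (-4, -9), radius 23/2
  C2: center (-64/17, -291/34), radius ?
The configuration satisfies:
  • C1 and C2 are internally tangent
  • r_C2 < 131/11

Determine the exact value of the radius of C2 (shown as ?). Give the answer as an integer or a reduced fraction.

1. [int C1,C2]  r_C2² − 23r_C2 + 132 = 0  ⇒  r_C2 = 11 or 12
2. given r_C2 < 131/11: keep 11

11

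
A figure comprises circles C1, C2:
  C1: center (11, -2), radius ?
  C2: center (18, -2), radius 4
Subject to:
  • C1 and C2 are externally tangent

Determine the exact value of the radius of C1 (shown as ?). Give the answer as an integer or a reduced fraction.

3

1. [ext C1·C2]  r_C1² + 8r_C1 − 33 = 0  ⇒  r_C1 = 3 (r>0 drops 1)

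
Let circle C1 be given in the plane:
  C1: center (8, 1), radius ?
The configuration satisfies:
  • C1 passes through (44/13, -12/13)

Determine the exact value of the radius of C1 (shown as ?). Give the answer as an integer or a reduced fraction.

1. [C1∋P]  r_C1² − 25 = 0  ⇒  r_C1 = 5 (r>0 drops 1)

5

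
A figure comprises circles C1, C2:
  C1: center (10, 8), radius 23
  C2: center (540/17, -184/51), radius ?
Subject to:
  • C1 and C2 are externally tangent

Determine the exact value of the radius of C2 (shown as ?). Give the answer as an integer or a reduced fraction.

5/3

1. [ext C1·C2]  r_C2² + 46r_C2 − 715/9 = 0  ⇒  r_C2 = 5/3 (r>0 drops 1)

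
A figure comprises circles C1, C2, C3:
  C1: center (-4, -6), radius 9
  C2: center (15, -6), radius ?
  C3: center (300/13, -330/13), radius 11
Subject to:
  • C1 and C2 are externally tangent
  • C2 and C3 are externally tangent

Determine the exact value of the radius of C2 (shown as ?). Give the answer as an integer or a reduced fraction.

1. [ext C1·C2]  r_C2² + 18r_C2 − 280 = 0  ⇒  r_C2 = 10 (r>0 drops 1)
2. [ext C2·C3]  r_C2² + 22r_C2 − 320 = 0  ⇒  r_C2 = 10 (r>0 drops 1)

10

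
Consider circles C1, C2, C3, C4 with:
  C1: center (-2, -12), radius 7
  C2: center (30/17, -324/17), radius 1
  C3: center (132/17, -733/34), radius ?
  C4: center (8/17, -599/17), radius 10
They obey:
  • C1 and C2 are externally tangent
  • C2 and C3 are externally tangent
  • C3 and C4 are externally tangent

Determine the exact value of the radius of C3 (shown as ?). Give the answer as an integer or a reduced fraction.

11/2

1. [ext C2·C3]  r_C3² + 2r_C3 − 165/4 = 0  ⇒  r_C3 = 11/2 (r>0 drops 1)
2. [ext C3·C4]  r_C3² + 20r_C3 − 561/4 = 0  ⇒  r_C3 = 11/2 (r>0 drops 1)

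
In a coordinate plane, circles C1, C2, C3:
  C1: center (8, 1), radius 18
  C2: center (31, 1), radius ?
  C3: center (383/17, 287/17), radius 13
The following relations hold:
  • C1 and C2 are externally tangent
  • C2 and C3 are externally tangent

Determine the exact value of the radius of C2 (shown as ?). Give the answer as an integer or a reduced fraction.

5

1. [ext C1·C2]  r_C2² + 36r_C2 − 205 = 0  ⇒  r_C2 = 5 (r>0 drops 1)
2. [ext C2·C3]  r_C2² + 26r_C2 − 155 = 0  ⇒  r_C2 = 5 (r>0 drops 1)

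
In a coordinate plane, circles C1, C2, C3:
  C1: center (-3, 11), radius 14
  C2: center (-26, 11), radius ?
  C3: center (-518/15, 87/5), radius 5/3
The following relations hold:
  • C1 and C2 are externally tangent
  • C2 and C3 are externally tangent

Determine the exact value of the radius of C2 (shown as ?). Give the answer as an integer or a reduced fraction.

9

1. [ext C1·C2]  r_C2² + 28r_C2 − 333 = 0  ⇒  r_C2 = 9 (r>0 drops 1)
2. [ext C2·C3]  r_C2² + (10/3)r_C2 − 111 = 0  ⇒  r_C2 = 9 (r>0 drops 1)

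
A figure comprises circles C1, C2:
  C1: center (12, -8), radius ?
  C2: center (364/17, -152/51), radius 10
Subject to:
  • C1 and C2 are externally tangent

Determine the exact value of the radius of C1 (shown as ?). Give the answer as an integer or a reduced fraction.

2/3

1. [ext C1·C2]  r_C1² + 20r_C1 − 124/9 = 0  ⇒  r_C1 = 2/3 (r>0 drops 1)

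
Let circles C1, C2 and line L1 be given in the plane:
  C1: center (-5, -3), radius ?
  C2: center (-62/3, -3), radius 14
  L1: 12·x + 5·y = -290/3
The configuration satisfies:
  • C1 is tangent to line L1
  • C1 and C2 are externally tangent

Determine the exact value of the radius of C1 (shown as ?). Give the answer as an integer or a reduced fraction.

1. [C1‖L1]  r_C1² − 25/9 = 0  ⇒  r_C1 = 5/3 (r>0 drops 1)
2. [ext C1·C2]  r_C1² + 28r_C1 − 445/9 = 0  ⇒  r_C1 = 5/3 (r>0 drops 1)

5/3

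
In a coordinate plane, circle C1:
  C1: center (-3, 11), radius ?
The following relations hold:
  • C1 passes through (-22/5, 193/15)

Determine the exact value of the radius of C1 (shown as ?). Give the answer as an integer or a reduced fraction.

7/3

1. [C1∋P]  r_C1² − 49/9 = 0  ⇒  r_C1 = 7/3 (r>0 drops 1)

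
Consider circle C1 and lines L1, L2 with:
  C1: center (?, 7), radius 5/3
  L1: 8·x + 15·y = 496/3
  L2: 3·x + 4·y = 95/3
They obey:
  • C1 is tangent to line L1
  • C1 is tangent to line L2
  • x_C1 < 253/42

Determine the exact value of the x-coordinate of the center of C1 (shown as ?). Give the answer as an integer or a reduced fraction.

1. [C1‖L1]  x_C1² − (181/12)x_C1 + 133/3 = 0  ⇒  x_C1 = 4 or 133/12
2. [C1‖L2]  x_C1² − (22/9)x_C1 − 56/9 = 0  ⇒  x_C1 = -14/9 or 4

4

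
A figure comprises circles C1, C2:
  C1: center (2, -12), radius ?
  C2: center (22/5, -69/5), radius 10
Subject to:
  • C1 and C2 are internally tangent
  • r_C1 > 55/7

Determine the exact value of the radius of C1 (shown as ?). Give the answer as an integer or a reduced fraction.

13

1. [int C1,C2]  r_C1² − 20r_C1 + 91 = 0  ⇒  r_C1 = 7 or 13
2. given r_C1 > 55/7: keep 13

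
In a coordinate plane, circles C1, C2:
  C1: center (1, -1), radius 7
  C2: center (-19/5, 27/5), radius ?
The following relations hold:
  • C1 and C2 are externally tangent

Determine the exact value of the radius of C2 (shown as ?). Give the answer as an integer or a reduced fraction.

1

1. [ext C1·C2]  r_C2² + 14r_C2 − 15 = 0  ⇒  r_C2 = 1 (r>0 drops 1)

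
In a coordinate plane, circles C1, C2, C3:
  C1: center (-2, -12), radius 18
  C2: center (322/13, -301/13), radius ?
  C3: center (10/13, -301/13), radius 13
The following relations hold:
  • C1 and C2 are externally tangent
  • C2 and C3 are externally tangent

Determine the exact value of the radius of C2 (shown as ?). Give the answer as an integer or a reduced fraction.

11

1. [ext C1·C2]  r_C2² + 36r_C2 − 517 = 0  ⇒  r_C2 = 11 (r>0 drops 1)
2. [ext C2·C3]  r_C2² + 26r_C2 − 407 = 0  ⇒  r_C2 = 11 (r>0 drops 1)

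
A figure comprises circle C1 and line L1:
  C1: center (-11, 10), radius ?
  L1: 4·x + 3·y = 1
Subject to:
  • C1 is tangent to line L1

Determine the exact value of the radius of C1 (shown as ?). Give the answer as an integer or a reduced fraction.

1. [C1‖L1]  r_C1² − 9 = 0  ⇒  r_C1 = 3 (r>0 drops 1)

3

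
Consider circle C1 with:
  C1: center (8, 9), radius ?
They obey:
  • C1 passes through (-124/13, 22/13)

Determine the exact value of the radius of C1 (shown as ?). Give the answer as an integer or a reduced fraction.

1. [C1∋P]  r_C1² − 361 = 0  ⇒  r_C1 = 19 (r>0 drops 1)

19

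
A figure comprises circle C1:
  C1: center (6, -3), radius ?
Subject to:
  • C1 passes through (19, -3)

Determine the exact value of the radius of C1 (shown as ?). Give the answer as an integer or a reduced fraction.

1. [C1∋P]  r_C1² − 169 = 0  ⇒  r_C1 = 13 (r>0 drops 1)

13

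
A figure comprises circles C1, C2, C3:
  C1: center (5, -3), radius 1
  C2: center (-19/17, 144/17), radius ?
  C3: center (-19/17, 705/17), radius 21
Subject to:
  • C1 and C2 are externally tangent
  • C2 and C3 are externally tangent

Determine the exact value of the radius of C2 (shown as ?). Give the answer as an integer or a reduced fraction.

12

1. [ext C1·C2]  r_C2² + 2r_C2 − 168 = 0  ⇒  r_C2 = 12 (r>0 drops 1)
2. [ext C2·C3]  r_C2² + 42r_C2 − 648 = 0  ⇒  r_C2 = 12 (r>0 drops 1)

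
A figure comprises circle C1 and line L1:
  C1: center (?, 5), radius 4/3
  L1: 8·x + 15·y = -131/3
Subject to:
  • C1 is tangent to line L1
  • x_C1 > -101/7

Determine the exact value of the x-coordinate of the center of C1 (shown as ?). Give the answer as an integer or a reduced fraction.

1. [C1‖L1]  x_C1² + (89/3)x_C1 + 212 = 0  ⇒  x_C1 = -53/3 or -12
2. given x_C1 > -101/7: keep -12

-12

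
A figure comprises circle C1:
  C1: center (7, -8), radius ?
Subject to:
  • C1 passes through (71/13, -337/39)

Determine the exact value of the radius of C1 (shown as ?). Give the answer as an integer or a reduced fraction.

1. [C1∋P]  r_C1² − 25/9 = 0  ⇒  r_C1 = 5/3 (r>0 drops 1)

5/3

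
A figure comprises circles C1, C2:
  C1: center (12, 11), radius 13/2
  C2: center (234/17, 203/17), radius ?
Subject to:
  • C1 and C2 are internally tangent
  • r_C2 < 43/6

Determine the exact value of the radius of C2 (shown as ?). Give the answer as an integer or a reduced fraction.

1. [int C1,C2]  r_C2² − 13r_C2 + 153/4 = 0  ⇒  r_C2 = 9/2 or 17/2
2. given r_C2 < 43/6: keep 9/2

9/2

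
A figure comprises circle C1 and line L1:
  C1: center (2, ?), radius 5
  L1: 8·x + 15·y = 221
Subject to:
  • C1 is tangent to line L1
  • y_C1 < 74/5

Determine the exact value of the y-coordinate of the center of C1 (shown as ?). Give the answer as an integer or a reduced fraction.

1. [C1‖L1]  y_C1² − (82/3)y_C1 + 464/3 = 0  ⇒  y_C1 = 8 or 58/3
2. given y_C1 < 74/5: keep 8

8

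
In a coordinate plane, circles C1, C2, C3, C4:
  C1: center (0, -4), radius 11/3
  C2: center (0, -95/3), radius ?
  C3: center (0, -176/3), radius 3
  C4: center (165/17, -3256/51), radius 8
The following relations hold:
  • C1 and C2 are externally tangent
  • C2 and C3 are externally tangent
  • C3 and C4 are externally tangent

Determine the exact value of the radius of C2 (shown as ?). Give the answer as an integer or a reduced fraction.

24

1. [ext C1·C2]  r_C2² + (22/3)r_C2 − 752 = 0  ⇒  r_C2 = 24 (r>0 drops 1)
2. [ext C2·C3]  r_C2² + 6r_C2 − 720 = 0  ⇒  r_C2 = 24 (r>0 drops 1)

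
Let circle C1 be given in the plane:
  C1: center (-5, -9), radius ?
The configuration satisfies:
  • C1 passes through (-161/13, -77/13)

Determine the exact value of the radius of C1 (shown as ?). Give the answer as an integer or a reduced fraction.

8

1. [C1∋P]  r_C1² − 64 = 0  ⇒  r_C1 = 8 (r>0 drops 1)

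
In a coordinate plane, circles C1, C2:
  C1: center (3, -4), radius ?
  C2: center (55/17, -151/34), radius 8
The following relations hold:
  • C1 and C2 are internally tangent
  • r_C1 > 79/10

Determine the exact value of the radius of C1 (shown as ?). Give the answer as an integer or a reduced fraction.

1. [int C1,C2]  r_C1² − 16r_C1 + 255/4 = 0  ⇒  r_C1 = 15/2 or 17/2
2. given r_C1 > 79/10: keep 17/2

17/2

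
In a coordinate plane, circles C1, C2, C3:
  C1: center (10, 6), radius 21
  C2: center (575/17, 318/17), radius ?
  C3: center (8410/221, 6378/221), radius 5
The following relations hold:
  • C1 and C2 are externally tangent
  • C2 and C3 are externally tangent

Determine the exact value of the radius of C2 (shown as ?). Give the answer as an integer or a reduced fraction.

1. [ext C1·C2]  r_C2² + 42r_C2 − 288 = 0  ⇒  r_C2 = 6 (r>0 drops 1)
2. [ext C2·C3]  r_C2² + 10r_C2 − 96 = 0  ⇒  r_C2 = 6 (r>0 drops 1)

6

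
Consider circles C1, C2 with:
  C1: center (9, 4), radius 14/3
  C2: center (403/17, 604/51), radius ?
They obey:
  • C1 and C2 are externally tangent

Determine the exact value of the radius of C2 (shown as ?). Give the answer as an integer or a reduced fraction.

1. [ext C1·C2]  r_C2² + (28/3)r_C2 − 256 = 0  ⇒  r_C2 = 12 (r>0 drops 1)

12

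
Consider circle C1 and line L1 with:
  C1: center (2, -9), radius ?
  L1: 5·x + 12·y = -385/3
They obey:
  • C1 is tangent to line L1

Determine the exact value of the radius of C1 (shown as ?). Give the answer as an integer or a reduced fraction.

7/3

1. [C1‖L1]  r_C1² − 49/9 = 0  ⇒  r_C1 = 7/3 (r>0 drops 1)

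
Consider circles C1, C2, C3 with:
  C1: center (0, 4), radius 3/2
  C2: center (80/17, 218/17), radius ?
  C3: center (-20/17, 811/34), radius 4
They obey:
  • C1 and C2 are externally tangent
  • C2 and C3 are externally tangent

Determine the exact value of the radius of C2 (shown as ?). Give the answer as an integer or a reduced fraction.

17/2

1. [ext C1·C2]  r_C2² + 3r_C2 − 391/4 = 0  ⇒  r_C2 = 17/2 (r>0 drops 1)
2. [ext C2·C3]  r_C2² + 8r_C2 − 561/4 = 0  ⇒  r_C2 = 17/2 (r>0 drops 1)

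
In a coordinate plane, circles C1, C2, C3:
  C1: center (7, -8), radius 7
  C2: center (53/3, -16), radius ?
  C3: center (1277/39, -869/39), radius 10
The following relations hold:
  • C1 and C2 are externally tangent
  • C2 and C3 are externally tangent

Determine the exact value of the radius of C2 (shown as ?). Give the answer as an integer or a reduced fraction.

19/3

1. [ext C1·C2]  r_C2² + 14r_C2 − 1159/9 = 0  ⇒  r_C2 = 19/3 (r>0 drops 1)
2. [ext C2·C3]  r_C2² + 20r_C2 − 1501/9 = 0  ⇒  r_C2 = 19/3 (r>0 drops 1)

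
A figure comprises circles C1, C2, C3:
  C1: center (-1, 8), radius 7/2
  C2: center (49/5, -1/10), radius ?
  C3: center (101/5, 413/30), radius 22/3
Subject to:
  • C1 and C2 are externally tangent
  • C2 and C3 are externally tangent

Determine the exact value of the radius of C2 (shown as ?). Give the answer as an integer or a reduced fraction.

10

1. [ext C1·C2]  r_C2² + 7r_C2 − 170 = 0  ⇒  r_C2 = 10 (r>0 drops 1)
2. [ext C2·C3]  r_C2² + (44/3)r_C2 − 740/3 = 0  ⇒  r_C2 = 10 (r>0 drops 1)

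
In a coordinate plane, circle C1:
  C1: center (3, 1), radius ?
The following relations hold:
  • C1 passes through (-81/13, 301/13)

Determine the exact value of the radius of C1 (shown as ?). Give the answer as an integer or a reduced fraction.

24

1. [C1∋P]  r_C1² − 576 = 0  ⇒  r_C1 = 24 (r>0 drops 1)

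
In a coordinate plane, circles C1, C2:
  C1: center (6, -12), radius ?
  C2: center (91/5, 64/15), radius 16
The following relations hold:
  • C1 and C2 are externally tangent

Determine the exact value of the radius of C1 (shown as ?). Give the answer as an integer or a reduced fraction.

13/3

1. [ext C1·C2]  r_C1² + 32r_C1 − 1417/9 = 0  ⇒  r_C1 = 13/3 (r>0 drops 1)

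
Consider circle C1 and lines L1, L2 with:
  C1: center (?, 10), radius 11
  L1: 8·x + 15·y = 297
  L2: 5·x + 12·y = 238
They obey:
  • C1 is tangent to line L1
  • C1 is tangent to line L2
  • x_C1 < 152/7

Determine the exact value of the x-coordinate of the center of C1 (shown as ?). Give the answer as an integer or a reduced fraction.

-5

1. [C1‖L1]  x_C1² − (147/4)x_C1 − 835/4 = 0  ⇒  x_C1 = -5 or 167/4
2. [C1‖L2]  x_C1² − (236/5)x_C1 − 261 = 0  ⇒  x_C1 = -5 or 261/5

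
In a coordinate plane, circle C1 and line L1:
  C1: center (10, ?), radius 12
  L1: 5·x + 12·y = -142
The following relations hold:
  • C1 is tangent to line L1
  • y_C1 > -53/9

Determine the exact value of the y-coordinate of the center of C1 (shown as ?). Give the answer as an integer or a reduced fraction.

-3

1. [C1‖L1]  y_C1² + 32y_C1 + 87 = 0  ⇒  y_C1 = -29 or -3
2. given y_C1 > -53/9: keep -3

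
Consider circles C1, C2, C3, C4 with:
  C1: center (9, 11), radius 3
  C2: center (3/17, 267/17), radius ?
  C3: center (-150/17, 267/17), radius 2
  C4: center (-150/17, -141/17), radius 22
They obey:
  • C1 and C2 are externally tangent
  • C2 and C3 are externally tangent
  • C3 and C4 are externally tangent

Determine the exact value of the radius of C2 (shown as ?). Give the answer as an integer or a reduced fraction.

7

1. [ext C1·C2]  r_C2² + 6r_C2 − 91 = 0  ⇒  r_C2 = 7 (r>0 drops 1)
2. [ext C2·C3]  r_C2² + 4r_C2 − 77 = 0  ⇒  r_C2 = 7 (r>0 drops 1)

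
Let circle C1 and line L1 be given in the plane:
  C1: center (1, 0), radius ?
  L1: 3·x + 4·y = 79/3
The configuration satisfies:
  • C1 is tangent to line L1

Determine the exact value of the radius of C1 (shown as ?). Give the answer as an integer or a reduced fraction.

1. [C1‖L1]  r_C1² − 196/9 = 0  ⇒  r_C1 = 14/3 (r>0 drops 1)

14/3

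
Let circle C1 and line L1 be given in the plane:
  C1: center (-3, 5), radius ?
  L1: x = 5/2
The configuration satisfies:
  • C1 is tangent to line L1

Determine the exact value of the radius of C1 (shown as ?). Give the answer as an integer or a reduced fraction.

11/2

1. [C1‖L1]  r_C1² − 121/4 = 0  ⇒  r_C1 = 11/2 (r>0 drops 1)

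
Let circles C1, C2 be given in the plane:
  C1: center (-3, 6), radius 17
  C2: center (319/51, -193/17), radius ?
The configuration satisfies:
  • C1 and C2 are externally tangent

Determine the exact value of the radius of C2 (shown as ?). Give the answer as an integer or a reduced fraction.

1. [ext C1·C2]  r_C2² + 34r_C2 − 880/9 = 0  ⇒  r_C2 = 8/3 (r>0 drops 1)

8/3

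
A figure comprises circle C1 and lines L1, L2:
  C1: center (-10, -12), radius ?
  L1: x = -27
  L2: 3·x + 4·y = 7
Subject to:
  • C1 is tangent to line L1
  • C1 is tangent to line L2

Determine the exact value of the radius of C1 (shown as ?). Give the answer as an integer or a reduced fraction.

17

1. [C1‖L1]  r_C1² − 289 = 0  ⇒  r_C1 = 17 (r>0 drops 1)
2. [C1‖L2]  r_C1² − 289 = 0  ⇒  r_C1 = 17 (r>0 drops 1)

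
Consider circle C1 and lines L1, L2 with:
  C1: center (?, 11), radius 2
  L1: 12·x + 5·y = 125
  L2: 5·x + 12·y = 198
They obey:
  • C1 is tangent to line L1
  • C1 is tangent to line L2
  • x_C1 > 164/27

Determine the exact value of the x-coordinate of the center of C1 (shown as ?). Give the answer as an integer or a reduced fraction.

8

1. [C1‖L1]  x_C1² − (35/3)x_C1 + 88/3 = 0  ⇒  x_C1 = 11/3 or 8
2. [C1‖L2]  x_C1² − (132/5)x_C1 + 736/5 = 0  ⇒  x_C1 = 8 or 92/5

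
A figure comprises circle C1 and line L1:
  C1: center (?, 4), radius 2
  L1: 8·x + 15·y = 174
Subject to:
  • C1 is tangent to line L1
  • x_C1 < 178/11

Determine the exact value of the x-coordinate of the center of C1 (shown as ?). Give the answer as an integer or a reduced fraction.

1. [C1‖L1]  x_C1² − (57/2)x_C1 + 185 = 0  ⇒  x_C1 = 10 or 37/2
2. given x_C1 < 178/11: keep 10

10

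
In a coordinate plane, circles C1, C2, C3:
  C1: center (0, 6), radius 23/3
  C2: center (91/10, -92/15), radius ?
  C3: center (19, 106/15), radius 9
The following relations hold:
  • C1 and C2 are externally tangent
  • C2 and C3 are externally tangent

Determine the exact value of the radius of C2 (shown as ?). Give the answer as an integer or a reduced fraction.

1. [ext C1·C2]  r_C2² + (46/3)r_C2 − 685/4 = 0  ⇒  r_C2 = 15/2 (r>0 drops 1)
2. [ext C2·C3]  r_C2² + 18r_C2 − 765/4 = 0  ⇒  r_C2 = 15/2 (r>0 drops 1)

15/2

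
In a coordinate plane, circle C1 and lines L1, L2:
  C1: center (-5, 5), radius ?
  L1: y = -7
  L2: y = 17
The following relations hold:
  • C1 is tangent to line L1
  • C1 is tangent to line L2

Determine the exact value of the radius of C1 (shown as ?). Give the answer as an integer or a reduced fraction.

1. [C1‖L1]  r_C1² − 144 = 0  ⇒  r_C1 = 12 (r>0 drops 1)
2. [C1‖L2]  r_C1² − 144 = 0  ⇒  r_C1 = 12 (r>0 drops 1)

12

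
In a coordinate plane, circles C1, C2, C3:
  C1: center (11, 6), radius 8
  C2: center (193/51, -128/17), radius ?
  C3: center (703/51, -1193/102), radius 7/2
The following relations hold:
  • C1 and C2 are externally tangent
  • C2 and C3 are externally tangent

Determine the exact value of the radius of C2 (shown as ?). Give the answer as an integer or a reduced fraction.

22/3

1. [ext C1·C2]  r_C2² + 16r_C2 − 1540/9 = 0  ⇒  r_C2 = 22/3 (r>0 drops 1)
2. [ext C2·C3]  r_C2² + 7r_C2 − 946/9 = 0  ⇒  r_C2 = 22/3 (r>0 drops 1)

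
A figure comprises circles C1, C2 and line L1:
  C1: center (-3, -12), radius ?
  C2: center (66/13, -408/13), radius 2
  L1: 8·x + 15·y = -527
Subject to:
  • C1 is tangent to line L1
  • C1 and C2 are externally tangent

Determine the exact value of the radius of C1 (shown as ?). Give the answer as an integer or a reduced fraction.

1. [C1‖L1]  r_C1² − 361 = 0  ⇒  r_C1 = 19 (r>0 drops 1)
2. [ext C1·C2]  r_C1² + 4r_C1 − 437 = 0  ⇒  r_C1 = 19 (r>0 drops 1)

19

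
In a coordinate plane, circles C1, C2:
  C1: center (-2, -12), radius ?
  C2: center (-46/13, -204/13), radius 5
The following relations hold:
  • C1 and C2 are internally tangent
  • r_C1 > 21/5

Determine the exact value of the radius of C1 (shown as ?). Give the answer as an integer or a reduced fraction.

1. [int C1,C2]  r_C1² − 10r_C1 + 9 = 0  ⇒  r_C1 = 1 or 9
2. given r_C1 > 21/5: keep 9

9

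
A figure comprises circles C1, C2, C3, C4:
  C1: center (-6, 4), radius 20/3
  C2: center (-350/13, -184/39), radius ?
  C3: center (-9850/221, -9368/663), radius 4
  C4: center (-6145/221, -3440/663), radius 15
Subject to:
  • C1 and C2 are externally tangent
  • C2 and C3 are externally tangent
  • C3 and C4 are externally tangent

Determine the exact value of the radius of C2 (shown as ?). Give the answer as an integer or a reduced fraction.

16

1. [ext C1·C2]  r_C2² + (40/3)r_C2 − 1408/3 = 0  ⇒  r_C2 = 16 (r>0 drops 1)
2. [ext C2·C3]  r_C2² + 8r_C2 − 384 = 0  ⇒  r_C2 = 16 (r>0 drops 1)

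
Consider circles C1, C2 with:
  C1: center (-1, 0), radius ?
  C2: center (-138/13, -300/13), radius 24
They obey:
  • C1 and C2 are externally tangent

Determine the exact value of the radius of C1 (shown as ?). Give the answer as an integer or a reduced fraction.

1

1. [ext C1·C2]  r_C1² + 48r_C1 − 49 = 0  ⇒  r_C1 = 1 (r>0 drops 1)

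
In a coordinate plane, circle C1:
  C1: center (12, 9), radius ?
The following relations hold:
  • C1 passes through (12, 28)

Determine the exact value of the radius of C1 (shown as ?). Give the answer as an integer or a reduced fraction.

1. [C1∋P]  r_C1² − 361 = 0  ⇒  r_C1 = 19 (r>0 drops 1)

19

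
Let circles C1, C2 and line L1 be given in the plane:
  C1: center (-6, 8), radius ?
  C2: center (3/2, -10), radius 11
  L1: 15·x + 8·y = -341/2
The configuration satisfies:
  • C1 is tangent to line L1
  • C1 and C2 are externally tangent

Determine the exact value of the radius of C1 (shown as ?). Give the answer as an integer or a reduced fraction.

1. [C1‖L1]  r_C1² − 289/4 = 0  ⇒  r_C1 = 17/2 (r>0 drops 1)
2. [ext C1·C2]  r_C1² + 22r_C1 − 1037/4 = 0  ⇒  r_C1 = 17/2 (r>0 drops 1)

17/2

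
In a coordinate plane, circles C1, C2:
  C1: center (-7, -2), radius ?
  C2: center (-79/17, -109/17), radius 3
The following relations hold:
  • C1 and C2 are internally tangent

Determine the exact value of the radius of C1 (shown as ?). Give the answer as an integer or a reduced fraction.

8

1. [int C1,C2]  r_C1² − 6r_C1 − 16 = 0  ⇒  r_C1 = 8 (r>0 drops 1)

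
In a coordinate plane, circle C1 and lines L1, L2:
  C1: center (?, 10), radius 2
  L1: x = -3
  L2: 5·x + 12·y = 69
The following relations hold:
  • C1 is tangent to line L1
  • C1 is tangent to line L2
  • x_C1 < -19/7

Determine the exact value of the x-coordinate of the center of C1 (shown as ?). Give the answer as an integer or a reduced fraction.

-5

1. [C1‖L1]  x_C1² + 6x_C1 + 5 = 0  ⇒  x_C1 = -5 or -1
2. [C1‖L2]  x_C1² + (102/5)x_C1 + 77 = 0  ⇒  x_C1 = -77/5 or -5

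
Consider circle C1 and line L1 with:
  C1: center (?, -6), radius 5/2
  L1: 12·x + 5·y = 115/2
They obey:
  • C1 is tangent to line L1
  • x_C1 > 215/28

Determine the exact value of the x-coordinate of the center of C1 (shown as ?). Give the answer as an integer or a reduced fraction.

1. [C1‖L1]  x_C1² − (175/12)x_C1 + 275/6 = 0  ⇒  x_C1 = 55/12 or 10
2. given x_C1 > 215/28: keep 10

10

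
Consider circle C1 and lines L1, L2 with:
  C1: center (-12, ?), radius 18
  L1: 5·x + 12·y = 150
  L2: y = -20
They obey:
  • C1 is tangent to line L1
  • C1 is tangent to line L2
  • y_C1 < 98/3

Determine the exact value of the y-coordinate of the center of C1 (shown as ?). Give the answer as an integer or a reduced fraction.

1. [C1‖L1]  y_C1² − 35y_C1 − 74 = 0  ⇒  y_C1 = -2 or 37
2. [C1‖L2]  y_C1² + 40y_C1 + 76 = 0  ⇒  y_C1 = -38 or -2

-2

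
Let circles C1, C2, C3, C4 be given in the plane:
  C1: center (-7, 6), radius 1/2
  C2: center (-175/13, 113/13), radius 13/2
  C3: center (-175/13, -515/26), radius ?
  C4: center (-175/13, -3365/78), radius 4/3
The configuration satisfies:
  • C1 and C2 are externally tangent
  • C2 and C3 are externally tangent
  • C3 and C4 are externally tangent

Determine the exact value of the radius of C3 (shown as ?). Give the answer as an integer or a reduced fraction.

1. [ext C2·C3]  r_C3² + 13r_C3 − 770 = 0  ⇒  r_C3 = 22 (r>0 drops 1)
2. [ext C3·C4]  r_C3² + (8/3)r_C3 − 1628/3 = 0  ⇒  r_C3 = 22 (r>0 drops 1)

22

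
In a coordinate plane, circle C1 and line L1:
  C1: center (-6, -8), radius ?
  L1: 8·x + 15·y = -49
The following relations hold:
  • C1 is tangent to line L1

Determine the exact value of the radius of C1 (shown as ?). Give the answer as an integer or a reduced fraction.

1. [C1‖L1]  r_C1² − 49 = 0  ⇒  r_C1 = 7 (r>0 drops 1)

7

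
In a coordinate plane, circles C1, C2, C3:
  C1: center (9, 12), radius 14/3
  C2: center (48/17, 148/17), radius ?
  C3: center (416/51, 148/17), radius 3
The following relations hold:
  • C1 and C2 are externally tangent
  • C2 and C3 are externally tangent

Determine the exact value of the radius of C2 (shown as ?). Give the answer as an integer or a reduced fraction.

1. [ext C1·C2]  r_C2² + (28/3)r_C2 − 245/9 = 0  ⇒  r_C2 = 7/3 (r>0 drops 1)
2. [ext C2·C3]  r_C2² + 6r_C2 − 175/9 = 0  ⇒  r_C2 = 7/3 (r>0 drops 1)

7/3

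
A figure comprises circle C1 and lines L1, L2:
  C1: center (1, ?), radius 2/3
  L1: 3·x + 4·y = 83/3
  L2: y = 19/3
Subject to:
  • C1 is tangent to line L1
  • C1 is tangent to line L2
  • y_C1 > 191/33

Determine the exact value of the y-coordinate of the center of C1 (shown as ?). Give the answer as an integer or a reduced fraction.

7

1. [C1‖L1]  y_C1² − (37/3)y_C1 + 112/3 = 0  ⇒  y_C1 = 16/3 or 7
2. [C1‖L2]  y_C1² − (38/3)y_C1 + 119/3 = 0  ⇒  y_C1 = 17/3 or 7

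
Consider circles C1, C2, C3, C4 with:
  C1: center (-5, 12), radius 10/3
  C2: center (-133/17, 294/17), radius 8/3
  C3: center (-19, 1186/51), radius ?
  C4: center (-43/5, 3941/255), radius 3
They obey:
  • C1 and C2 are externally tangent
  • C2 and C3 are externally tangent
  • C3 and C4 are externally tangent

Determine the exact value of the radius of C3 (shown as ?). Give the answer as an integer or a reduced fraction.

10

1. [ext C2·C3]  r_C3² + (16/3)r_C3 − 460/3 = 0  ⇒  r_C3 = 10 (r>0 drops 1)
2. [ext C3·C4]  r_C3² + 6r_C3 − 160 = 0  ⇒  r_C3 = 10 (r>0 drops 1)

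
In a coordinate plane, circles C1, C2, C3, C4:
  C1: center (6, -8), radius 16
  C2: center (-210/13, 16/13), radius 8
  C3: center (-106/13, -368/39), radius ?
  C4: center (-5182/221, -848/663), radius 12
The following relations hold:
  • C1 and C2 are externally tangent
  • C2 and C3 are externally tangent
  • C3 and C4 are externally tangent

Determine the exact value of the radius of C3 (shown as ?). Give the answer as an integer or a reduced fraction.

16/3

1. [ext C2·C3]  r_C3² + 16r_C3 − 1024/9 = 0  ⇒  r_C3 = 16/3 (r>0 drops 1)
2. [ext C3·C4]  r_C3² + 24r_C3 − 1408/9 = 0  ⇒  r_C3 = 16/3 (r>0 drops 1)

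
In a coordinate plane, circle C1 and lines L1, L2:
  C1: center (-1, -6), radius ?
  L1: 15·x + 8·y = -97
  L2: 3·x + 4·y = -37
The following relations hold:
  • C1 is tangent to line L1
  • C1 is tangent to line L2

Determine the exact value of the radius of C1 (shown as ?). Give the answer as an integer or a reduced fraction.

1. [C1‖L1]  r_C1² − 4 = 0  ⇒  r_C1 = 2 (r>0 drops 1)
2. [C1‖L2]  r_C1² − 4 = 0  ⇒  r_C1 = 2 (r>0 drops 1)

2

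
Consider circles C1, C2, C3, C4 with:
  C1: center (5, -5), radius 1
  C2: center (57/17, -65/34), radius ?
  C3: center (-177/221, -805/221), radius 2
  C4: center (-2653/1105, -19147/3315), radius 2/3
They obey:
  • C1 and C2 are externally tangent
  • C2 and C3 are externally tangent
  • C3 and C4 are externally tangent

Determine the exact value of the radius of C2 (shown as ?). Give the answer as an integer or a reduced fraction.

5/2

1. [ext C1·C2]  r_C2² + 2r_C2 − 45/4 = 0  ⇒  r_C2 = 5/2 (r>0 drops 1)
2. [ext C2·C3]  r_C2² + 4r_C2 − 65/4 = 0  ⇒  r_C2 = 5/2 (r>0 drops 1)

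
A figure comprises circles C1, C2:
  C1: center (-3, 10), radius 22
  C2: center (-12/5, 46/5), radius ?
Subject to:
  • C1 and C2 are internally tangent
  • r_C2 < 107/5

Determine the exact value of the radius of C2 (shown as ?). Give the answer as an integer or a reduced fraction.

21

1. [int C1,C2]  r_C2² − 44r_C2 + 483 = 0  ⇒  r_C2 = 21 or 23
2. given r_C2 < 107/5: keep 21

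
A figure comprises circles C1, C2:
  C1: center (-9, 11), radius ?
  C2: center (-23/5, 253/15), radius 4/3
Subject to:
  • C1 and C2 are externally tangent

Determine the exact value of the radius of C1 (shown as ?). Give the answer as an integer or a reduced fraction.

1. [ext C1·C2]  r_C1² + (8/3)r_C1 − 52 = 0  ⇒  r_C1 = 6 (r>0 drops 1)

6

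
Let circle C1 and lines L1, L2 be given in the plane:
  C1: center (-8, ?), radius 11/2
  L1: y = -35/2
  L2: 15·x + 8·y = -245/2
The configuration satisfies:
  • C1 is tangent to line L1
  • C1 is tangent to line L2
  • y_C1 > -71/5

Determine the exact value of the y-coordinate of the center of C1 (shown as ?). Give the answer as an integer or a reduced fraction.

1. [C1‖L1]  y_C1² + 35y_C1 + 276 = 0  ⇒  y_C1 = -23 or -12
2. [C1‖L2]  y_C1² + (5/8)y_C1 − 273/2 = 0  ⇒  y_C1 = -12 or 91/8

-12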